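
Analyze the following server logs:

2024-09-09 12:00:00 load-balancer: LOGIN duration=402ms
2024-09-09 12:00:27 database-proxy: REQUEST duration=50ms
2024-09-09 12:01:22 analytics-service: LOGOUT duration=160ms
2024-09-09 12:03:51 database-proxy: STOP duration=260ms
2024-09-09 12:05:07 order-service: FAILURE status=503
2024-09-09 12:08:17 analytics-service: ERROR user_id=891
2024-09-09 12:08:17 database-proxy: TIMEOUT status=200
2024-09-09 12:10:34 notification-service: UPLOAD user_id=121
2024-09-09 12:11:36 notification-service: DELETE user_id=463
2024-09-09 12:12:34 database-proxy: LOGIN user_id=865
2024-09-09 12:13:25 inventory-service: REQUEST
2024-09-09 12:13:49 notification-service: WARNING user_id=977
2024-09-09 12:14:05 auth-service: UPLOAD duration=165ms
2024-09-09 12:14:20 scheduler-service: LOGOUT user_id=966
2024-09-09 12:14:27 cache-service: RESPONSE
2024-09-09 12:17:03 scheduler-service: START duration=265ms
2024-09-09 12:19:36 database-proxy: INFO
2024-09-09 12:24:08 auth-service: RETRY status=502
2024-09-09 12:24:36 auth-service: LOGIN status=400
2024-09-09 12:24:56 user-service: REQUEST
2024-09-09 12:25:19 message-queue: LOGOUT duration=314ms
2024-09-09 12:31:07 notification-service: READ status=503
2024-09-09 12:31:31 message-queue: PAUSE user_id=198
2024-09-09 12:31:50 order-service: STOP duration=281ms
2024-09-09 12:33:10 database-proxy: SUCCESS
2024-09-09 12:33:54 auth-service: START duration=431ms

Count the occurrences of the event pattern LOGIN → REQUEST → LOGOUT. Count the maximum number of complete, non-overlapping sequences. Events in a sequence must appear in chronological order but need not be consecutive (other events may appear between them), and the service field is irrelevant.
3

To count sequences:

1. Look for pattern: LOGIN → REQUEST → LOGOUT
2. Greedily scan the log in chronological order, matching each sequence element in turn (ignoring service)
3. Each time the full pattern completes, increment the count and restart matching from the next event
4. Complete non-overlapping sequences found: 3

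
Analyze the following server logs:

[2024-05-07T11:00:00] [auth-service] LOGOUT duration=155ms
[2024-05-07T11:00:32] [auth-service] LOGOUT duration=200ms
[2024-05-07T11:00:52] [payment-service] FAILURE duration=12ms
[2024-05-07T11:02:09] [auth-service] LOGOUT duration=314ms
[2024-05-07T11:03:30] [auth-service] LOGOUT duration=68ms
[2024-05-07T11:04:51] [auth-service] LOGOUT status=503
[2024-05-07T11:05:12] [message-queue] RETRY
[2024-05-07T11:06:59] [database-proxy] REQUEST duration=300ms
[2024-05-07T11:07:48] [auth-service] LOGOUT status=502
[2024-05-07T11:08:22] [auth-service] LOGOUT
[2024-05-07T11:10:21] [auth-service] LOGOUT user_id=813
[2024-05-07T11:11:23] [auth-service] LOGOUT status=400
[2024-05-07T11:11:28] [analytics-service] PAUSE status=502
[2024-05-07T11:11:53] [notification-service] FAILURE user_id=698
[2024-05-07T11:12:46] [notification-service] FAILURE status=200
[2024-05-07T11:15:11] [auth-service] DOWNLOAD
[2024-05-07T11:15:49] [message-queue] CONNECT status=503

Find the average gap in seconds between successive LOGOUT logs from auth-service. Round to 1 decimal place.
85.4

To calculate average interval:

1. Find all LOGOUT events for auth-service in order
2. Calculate time gaps between consecutive events
3. Compute mean of gaps: 683 / 8 = 85.4 seconds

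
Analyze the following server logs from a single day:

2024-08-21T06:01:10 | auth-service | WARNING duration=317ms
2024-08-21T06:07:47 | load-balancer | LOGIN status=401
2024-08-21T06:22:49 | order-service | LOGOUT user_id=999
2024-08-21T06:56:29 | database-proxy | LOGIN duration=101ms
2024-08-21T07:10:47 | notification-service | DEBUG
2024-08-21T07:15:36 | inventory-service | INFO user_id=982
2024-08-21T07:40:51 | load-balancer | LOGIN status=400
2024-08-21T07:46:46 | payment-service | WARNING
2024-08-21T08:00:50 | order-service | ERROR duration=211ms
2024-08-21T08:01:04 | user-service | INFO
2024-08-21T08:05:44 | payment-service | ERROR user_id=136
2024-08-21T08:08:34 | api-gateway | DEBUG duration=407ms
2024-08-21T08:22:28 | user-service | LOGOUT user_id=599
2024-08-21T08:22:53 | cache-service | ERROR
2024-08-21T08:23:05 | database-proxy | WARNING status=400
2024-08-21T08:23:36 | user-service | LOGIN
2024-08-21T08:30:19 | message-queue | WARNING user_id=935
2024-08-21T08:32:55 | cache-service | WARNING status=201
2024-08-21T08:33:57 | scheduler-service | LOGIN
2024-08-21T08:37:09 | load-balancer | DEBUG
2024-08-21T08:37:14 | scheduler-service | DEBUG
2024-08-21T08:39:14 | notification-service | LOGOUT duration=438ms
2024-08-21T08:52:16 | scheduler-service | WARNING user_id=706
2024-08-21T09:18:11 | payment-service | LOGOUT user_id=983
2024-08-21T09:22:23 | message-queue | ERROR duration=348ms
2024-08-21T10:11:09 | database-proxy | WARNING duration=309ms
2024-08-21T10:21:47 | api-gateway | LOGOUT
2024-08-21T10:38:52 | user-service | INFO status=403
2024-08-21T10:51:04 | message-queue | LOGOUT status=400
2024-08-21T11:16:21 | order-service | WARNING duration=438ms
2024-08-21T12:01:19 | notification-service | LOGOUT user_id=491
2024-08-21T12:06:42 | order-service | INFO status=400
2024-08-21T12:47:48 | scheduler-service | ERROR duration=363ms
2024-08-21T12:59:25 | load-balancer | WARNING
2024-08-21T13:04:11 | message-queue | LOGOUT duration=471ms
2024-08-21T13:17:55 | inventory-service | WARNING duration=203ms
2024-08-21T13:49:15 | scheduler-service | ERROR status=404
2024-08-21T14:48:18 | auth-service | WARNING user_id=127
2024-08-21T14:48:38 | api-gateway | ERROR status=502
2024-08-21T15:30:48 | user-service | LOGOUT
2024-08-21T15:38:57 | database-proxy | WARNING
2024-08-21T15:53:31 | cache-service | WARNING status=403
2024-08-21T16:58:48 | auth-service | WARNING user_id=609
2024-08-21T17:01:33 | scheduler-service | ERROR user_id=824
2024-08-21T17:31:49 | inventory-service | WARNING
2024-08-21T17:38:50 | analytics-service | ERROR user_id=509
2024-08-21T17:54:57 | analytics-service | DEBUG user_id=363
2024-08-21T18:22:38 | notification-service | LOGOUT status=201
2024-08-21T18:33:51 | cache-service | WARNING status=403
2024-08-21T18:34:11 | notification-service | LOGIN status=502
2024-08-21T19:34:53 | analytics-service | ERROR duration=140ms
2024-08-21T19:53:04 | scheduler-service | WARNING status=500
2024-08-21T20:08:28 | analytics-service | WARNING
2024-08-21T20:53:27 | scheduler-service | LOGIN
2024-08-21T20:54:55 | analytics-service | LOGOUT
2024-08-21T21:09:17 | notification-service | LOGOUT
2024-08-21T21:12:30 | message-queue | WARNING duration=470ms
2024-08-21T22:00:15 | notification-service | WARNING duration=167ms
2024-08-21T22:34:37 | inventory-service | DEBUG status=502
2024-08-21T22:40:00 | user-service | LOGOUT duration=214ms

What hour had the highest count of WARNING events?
8

To find the peak hour:

1. Group all WARNING events by hour
2. Count events in each hour
3. Find hour with maximum count
4. Peak hour: 8 (with 4 events)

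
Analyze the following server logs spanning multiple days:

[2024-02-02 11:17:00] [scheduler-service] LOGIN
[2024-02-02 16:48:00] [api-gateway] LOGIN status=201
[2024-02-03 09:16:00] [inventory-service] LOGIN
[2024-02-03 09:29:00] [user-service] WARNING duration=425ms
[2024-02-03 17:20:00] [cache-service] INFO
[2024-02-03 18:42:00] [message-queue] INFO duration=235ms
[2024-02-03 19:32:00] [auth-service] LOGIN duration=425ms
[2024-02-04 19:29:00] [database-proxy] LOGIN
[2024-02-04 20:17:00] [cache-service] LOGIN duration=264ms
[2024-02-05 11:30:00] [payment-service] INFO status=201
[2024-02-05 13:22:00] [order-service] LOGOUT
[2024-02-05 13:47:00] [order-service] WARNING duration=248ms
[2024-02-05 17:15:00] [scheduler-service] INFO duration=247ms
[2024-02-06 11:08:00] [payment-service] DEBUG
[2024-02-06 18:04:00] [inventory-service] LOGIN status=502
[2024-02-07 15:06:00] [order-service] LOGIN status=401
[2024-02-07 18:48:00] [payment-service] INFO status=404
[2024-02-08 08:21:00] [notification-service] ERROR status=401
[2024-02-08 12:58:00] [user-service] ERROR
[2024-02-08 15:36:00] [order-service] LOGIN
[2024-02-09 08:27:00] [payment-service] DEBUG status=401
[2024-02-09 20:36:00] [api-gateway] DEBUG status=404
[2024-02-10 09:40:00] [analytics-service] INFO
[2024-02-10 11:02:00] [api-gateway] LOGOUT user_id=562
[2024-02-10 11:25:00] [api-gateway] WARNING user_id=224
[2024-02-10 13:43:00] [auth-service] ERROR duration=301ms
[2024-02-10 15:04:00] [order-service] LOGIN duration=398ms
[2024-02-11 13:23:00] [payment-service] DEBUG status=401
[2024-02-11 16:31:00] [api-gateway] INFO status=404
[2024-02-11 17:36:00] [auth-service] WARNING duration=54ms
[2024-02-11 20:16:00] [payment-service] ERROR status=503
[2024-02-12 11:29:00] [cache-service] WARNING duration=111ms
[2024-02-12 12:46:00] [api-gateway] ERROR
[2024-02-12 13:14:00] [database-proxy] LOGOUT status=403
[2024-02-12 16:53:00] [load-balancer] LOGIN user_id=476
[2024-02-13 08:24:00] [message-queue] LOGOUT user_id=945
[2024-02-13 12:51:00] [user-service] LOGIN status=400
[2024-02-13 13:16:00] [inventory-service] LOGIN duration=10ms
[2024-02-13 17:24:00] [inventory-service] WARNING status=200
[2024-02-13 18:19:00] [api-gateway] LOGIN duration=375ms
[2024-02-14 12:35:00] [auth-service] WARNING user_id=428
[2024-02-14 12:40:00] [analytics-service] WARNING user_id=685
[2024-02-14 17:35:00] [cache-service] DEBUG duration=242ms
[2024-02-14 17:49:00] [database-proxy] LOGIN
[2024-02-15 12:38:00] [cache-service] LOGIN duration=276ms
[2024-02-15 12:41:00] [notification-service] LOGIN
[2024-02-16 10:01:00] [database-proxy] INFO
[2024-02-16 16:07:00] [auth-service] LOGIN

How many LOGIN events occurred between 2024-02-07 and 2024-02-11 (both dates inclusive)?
3

To filter by date range:

1. Date range: 2024-02-07 through 2024-02-11, both dates inclusive
2. Filter for LOGIN events whose date falls in this range
3. Count matching events: 3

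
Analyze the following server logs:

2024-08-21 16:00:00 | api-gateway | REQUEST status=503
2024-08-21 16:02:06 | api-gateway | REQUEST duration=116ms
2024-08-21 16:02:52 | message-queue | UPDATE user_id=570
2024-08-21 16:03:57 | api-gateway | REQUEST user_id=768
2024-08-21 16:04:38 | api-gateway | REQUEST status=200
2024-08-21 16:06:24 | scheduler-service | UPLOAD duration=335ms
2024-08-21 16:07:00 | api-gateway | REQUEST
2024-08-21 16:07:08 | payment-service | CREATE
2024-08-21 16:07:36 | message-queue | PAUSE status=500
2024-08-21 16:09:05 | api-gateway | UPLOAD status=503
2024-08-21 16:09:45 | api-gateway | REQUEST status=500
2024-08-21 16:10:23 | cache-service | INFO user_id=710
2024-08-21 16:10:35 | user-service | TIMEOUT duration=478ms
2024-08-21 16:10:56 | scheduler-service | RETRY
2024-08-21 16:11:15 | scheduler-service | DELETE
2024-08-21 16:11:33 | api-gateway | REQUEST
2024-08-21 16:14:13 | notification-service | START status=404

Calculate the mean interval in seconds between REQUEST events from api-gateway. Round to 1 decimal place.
115.5

To calculate average interval:

1. Find all REQUEST events for api-gateway in order
2. Calculate time gaps between consecutive events
3. Compute mean of gaps: 693 / 6 = 115.5 seconds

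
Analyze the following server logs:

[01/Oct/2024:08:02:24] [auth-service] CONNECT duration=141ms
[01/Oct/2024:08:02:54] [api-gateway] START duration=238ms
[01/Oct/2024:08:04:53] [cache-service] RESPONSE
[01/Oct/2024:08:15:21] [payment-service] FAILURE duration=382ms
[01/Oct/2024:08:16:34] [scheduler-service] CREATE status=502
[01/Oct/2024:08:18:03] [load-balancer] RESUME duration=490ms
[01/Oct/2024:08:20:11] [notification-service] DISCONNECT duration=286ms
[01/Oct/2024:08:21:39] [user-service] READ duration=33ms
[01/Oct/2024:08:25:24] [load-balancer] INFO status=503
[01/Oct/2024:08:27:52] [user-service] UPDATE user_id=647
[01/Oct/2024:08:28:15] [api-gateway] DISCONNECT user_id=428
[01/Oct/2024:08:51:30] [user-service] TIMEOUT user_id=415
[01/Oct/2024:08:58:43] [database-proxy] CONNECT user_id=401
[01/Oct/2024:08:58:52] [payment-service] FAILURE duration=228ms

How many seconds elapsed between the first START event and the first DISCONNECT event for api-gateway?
1521

To find the time between events:

1. Locate the first START event for api-gateway: 01/Oct/2024:08:02:54
2. Locate the first DISCONNECT event for api-gateway: 01/Oct/2024:08:28:15
3. Calculate the difference: 01/Oct/2024:08:28:15 - 01/Oct/2024:08:02:54 = 1521 seconds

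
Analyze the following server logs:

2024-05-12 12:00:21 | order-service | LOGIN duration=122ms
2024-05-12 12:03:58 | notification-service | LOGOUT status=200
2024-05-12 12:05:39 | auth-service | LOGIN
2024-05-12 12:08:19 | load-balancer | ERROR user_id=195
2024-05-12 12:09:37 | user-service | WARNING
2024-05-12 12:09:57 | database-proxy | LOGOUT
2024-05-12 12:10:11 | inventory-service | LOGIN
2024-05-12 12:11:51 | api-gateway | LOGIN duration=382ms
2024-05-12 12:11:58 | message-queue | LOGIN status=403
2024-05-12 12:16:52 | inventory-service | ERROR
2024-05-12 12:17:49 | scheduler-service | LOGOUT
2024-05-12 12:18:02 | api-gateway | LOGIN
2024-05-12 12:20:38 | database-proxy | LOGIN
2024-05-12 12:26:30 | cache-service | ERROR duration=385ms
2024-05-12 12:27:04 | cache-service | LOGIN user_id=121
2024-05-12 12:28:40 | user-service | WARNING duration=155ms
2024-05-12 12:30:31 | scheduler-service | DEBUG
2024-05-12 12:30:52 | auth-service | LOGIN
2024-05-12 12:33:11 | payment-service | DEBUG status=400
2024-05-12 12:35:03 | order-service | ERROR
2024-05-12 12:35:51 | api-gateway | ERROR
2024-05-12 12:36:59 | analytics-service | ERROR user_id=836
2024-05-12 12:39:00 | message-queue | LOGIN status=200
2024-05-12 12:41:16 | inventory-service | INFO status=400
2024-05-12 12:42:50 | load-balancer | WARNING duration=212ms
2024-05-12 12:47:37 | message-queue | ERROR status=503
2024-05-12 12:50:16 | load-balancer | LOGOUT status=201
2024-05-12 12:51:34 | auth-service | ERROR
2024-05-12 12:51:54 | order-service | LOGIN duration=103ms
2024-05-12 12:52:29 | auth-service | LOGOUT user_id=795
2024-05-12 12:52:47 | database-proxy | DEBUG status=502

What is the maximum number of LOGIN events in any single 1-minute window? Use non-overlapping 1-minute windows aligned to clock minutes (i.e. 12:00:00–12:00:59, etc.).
2

To find the burst window:

1. Divide the log period into non-overlapping 1-minute windows starting at 12:00
2. Count LOGIN events in each window
3. Find the window with maximum count
4. Maximum events in a window: 2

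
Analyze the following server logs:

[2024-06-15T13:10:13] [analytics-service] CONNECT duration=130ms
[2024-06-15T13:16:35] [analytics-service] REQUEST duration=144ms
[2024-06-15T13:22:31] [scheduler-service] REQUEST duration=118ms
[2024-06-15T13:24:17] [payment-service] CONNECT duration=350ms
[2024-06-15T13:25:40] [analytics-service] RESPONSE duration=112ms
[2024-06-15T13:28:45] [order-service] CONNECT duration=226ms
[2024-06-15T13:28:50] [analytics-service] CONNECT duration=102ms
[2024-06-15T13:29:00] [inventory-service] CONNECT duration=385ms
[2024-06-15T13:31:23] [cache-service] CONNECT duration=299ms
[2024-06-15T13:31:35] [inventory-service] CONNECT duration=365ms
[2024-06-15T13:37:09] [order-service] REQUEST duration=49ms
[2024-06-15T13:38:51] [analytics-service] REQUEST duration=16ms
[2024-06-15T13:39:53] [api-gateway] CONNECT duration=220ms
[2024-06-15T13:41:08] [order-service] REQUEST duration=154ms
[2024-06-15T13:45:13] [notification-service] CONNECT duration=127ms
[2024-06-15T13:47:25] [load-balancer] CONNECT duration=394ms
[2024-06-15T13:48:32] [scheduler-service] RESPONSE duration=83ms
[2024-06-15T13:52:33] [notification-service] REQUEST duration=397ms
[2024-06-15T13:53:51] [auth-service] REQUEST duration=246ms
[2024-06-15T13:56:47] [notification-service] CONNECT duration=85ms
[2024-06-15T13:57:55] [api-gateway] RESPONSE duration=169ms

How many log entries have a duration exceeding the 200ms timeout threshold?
9

To count timeouts:

1. Threshold: 200ms
2. Extract duration from each log entry
3. Count entries where duration > 200
4. Timeout count: 9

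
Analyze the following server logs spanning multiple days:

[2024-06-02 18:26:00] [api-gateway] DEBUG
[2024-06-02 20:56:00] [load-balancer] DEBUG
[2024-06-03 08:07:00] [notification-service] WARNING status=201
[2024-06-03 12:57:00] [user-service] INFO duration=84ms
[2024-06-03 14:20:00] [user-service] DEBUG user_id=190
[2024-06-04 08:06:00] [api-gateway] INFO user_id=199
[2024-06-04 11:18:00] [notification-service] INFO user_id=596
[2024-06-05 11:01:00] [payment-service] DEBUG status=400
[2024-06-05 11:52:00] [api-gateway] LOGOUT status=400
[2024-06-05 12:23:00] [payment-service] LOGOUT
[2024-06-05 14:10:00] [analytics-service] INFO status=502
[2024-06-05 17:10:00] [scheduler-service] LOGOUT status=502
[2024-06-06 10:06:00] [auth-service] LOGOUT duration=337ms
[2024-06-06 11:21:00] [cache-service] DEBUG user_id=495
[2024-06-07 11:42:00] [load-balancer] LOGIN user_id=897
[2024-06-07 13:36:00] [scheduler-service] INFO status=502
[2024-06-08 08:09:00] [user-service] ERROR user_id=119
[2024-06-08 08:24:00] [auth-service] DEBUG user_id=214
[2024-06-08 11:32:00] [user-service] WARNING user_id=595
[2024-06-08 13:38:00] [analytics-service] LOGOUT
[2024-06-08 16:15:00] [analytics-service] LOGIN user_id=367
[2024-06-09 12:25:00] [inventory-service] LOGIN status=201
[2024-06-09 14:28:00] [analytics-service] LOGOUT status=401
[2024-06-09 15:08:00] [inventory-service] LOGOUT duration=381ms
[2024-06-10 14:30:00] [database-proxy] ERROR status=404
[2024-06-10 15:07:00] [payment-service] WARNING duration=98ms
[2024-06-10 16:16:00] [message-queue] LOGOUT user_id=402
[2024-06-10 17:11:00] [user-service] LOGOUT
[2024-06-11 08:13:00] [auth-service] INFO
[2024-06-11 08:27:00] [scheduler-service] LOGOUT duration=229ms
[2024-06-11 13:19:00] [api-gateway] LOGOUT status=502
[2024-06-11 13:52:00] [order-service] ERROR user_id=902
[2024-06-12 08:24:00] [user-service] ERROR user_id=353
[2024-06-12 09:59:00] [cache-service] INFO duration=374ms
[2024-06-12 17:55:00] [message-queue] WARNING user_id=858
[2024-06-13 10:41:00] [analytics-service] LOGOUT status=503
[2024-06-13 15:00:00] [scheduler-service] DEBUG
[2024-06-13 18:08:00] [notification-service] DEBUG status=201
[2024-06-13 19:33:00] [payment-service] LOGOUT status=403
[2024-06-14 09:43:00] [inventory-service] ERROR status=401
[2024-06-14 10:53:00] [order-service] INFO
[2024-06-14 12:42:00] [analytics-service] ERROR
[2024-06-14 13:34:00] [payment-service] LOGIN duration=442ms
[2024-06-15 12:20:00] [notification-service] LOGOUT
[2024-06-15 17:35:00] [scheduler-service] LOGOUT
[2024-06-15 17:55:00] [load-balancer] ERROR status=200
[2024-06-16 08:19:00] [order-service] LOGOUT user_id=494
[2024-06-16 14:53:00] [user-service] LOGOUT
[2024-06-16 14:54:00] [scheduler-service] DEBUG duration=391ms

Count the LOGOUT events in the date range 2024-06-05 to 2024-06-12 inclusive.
11

To filter by date range:

1. Date range: 2024-06-05 through 2024-06-12, both dates inclusive
2. Filter for LOGOUT events whose date falls in this range
3. Count matching events: 11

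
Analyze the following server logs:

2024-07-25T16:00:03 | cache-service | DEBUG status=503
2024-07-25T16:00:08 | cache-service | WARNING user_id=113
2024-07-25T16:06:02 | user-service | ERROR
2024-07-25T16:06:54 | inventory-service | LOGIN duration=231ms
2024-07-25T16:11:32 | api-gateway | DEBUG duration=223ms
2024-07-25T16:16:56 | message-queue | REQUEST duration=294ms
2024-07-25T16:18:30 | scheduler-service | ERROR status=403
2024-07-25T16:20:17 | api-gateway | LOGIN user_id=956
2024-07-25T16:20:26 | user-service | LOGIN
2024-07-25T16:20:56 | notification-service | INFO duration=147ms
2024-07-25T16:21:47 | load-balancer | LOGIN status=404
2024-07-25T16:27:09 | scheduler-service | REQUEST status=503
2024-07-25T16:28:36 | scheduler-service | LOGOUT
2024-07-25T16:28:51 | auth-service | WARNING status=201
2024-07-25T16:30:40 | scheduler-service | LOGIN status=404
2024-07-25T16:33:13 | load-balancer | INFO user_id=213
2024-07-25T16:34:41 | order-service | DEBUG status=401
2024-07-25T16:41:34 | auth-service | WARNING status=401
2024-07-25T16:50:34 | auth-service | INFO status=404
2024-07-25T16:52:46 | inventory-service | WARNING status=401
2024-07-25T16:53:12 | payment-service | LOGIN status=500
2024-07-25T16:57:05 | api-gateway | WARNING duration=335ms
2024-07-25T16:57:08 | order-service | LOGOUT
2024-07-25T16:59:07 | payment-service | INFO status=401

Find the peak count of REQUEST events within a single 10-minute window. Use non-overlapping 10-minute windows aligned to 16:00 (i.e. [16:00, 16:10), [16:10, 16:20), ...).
1

To find the burst window:

1. Divide the log period into non-overlapping 10-minute windows starting at 16:00
2. Count REQUEST events in each window
3. Find the window with maximum count
4. Maximum events in a window: 1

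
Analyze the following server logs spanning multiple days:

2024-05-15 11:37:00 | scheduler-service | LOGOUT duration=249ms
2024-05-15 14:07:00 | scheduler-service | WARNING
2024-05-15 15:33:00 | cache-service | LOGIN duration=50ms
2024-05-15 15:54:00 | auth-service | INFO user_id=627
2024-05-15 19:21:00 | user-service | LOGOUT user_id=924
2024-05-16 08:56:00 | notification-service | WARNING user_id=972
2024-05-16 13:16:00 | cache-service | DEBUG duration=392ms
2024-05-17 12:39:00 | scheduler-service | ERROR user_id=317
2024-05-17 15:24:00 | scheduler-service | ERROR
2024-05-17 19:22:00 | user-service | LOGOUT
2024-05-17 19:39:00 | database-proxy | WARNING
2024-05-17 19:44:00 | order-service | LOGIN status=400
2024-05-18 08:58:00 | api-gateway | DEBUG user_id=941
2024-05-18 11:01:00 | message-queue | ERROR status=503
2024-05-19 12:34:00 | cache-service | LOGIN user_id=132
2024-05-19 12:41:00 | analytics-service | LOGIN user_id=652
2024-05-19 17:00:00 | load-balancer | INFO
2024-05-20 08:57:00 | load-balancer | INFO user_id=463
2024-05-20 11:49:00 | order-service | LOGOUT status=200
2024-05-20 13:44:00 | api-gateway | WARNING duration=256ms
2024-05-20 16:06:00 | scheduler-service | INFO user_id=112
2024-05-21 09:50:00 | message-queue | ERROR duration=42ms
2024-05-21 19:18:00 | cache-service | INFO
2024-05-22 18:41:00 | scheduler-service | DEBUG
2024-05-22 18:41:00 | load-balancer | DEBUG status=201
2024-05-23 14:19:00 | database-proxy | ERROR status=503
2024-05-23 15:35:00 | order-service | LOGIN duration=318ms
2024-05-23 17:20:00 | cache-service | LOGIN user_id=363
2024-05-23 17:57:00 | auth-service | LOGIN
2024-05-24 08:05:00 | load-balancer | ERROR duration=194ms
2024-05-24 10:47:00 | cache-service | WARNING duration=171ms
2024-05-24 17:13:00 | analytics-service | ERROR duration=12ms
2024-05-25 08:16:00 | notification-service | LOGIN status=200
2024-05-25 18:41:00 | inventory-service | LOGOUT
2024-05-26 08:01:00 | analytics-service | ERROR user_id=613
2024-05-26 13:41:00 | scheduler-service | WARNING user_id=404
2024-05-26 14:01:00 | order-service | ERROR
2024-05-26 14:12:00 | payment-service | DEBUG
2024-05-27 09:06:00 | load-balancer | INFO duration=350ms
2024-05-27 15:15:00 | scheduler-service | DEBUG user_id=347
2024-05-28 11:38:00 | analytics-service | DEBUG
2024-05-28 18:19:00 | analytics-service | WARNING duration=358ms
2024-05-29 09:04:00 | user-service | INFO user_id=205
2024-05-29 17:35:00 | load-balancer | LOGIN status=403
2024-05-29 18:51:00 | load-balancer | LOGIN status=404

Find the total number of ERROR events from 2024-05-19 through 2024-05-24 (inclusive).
4

To filter by date range:

1. Date range: 2024-05-19 through 2024-05-24, both dates inclusive
2. Filter for ERROR events whose date falls in this range
3. Count matching events: 4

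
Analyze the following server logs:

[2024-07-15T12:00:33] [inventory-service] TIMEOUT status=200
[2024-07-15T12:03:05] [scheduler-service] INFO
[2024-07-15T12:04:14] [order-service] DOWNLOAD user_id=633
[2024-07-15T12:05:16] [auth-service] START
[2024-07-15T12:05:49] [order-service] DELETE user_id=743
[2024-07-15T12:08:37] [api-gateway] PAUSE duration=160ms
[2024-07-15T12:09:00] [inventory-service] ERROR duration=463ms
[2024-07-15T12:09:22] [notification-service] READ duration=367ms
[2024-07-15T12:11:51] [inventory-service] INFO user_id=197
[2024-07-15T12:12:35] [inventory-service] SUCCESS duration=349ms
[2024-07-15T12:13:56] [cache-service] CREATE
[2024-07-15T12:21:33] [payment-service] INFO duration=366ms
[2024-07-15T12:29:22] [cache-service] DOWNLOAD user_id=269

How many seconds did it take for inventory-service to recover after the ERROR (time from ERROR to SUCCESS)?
215

To calculate recovery time:

1. Find ERROR event for inventory-service: 2024-07-15T12:09:00
2. Find next SUCCESS event for inventory-service: 2024-07-15T12:12:35
3. Recovery time: 2024-07-15T12:12:35 - 2024-07-15T12:09:00 = 215 seconds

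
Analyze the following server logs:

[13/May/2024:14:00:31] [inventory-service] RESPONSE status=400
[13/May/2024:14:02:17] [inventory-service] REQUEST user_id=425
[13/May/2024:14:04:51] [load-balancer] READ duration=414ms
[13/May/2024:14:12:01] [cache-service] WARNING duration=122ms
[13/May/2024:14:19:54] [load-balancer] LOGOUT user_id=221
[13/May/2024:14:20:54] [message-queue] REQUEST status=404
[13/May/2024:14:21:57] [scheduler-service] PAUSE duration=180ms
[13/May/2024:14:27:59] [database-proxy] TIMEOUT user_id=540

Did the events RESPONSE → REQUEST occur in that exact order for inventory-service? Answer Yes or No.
Yes

To verify sequence order:

1. Find all events in sequence RESPONSE → REQUEST for inventory-service
2. Extract their timestamps
3. Check if timestamps are in ascending order
4. Result: Yes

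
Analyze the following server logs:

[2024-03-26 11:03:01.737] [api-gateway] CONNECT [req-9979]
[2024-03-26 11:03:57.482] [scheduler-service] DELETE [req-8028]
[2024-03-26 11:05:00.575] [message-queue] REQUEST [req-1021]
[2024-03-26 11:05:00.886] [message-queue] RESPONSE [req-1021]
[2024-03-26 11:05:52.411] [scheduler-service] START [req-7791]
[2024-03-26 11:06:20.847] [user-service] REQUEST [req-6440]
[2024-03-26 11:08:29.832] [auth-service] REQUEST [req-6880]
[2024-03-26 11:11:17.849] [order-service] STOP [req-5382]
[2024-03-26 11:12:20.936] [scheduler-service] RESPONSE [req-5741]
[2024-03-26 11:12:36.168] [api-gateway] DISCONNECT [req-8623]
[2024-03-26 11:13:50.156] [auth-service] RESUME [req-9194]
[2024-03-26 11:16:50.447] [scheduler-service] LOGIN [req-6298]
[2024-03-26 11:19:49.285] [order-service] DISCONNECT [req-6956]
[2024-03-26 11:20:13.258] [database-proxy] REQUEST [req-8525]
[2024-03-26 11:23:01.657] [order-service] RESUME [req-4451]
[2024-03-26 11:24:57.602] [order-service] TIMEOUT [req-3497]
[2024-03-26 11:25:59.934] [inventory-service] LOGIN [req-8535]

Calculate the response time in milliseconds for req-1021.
311

To calculate latency:

1. Find REQUEST with id req-1021: 2024-03-26 11:05:00.575
2. Find RESPONSE with id req-1021: 2024-03-26 11:05:00.886
3. Latency: 2024-03-26 11:05:00.886 - 2024-03-26 11:05:00.575 = 311ms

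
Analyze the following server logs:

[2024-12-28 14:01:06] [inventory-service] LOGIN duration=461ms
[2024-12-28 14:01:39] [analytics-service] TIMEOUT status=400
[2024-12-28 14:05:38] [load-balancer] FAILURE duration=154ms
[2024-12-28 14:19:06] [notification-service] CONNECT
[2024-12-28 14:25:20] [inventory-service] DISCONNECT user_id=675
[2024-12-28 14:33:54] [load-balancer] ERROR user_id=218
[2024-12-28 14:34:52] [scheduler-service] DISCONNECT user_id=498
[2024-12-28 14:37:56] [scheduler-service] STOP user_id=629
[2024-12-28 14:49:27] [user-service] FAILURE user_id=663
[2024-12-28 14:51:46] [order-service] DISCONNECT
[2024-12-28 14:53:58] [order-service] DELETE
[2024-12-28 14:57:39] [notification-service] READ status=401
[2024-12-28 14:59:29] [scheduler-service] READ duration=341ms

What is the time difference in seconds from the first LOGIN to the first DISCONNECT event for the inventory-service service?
1454

To find the time between events:

1. Locate the first LOGIN event for inventory-service: 2024-12-28 14:01:06
2. Locate the first DISCONNECT event for inventory-service: 2024-12-28 14:25:20
3. Calculate the difference: 2024-12-28 14:25:20 - 2024-12-28 14:01:06 = 1454 seconds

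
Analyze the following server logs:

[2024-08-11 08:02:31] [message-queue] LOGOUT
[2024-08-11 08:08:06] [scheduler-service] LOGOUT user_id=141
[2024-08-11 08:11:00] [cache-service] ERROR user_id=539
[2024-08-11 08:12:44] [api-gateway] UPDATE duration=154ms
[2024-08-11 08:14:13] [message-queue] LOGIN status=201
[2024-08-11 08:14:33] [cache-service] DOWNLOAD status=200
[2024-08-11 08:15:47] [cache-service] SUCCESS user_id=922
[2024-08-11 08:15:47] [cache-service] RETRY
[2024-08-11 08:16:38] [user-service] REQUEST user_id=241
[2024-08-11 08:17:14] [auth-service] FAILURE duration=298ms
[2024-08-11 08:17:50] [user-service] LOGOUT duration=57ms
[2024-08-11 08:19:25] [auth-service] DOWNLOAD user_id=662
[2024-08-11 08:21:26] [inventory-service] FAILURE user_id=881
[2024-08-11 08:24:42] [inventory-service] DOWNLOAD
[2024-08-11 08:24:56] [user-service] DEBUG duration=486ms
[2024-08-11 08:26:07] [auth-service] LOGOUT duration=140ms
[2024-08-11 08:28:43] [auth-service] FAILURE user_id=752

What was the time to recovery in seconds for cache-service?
287

To calculate recovery time:

1. Find ERROR event for cache-service: 2024-08-11 08:11:00
2. Find next SUCCESS event for cache-service: 2024-08-11 08:15:47
3. Recovery time: 2024-08-11 08:15:47 - 2024-08-11 08:11:00 = 287 seconds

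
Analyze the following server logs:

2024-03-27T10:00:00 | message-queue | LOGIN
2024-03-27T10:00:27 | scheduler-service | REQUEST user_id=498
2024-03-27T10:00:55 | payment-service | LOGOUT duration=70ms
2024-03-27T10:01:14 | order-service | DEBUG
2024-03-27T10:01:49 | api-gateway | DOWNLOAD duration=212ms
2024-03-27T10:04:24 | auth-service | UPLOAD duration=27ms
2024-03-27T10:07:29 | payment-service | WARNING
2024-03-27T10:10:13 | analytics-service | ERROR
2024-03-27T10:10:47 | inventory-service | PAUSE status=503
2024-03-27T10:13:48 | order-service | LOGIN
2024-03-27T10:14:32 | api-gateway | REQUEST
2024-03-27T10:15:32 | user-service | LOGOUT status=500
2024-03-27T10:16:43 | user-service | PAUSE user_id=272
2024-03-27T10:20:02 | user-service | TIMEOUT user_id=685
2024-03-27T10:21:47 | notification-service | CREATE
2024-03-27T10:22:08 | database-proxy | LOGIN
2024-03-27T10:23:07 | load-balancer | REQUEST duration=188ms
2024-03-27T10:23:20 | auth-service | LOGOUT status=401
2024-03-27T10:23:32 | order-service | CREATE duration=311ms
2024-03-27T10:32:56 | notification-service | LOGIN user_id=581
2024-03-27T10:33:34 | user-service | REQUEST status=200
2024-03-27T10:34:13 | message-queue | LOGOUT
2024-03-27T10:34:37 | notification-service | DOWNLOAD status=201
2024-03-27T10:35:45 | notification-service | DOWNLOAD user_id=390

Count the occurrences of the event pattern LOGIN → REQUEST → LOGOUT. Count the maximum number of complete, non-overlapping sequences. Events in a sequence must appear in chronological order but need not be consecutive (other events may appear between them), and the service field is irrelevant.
4

To count sequences:

1. Look for pattern: LOGIN → REQUEST → LOGOUT
2. Greedily scan the log in chronological order, matching each sequence element in turn (ignoring service)
3. Each time the full pattern completes, increment the count and restart matching from the next event
4. Complete non-overlapping sequences found: 4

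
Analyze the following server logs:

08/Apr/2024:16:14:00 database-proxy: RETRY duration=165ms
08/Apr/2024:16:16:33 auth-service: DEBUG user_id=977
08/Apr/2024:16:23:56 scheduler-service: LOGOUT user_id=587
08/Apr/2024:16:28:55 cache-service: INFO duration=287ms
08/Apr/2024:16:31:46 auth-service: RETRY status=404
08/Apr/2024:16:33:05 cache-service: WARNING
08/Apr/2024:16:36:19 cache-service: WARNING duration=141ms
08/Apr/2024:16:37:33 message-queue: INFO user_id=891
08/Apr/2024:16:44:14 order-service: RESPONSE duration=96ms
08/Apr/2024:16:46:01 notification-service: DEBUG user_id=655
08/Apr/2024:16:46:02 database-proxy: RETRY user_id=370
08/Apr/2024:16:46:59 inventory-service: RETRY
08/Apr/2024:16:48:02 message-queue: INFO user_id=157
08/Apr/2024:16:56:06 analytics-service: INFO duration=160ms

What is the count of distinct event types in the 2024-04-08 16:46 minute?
2

To count unique event types:

1. Filter events in the minute starting at 2024-04-08 16:46
2. Extract event types from matching entries
3. Count unique types: 2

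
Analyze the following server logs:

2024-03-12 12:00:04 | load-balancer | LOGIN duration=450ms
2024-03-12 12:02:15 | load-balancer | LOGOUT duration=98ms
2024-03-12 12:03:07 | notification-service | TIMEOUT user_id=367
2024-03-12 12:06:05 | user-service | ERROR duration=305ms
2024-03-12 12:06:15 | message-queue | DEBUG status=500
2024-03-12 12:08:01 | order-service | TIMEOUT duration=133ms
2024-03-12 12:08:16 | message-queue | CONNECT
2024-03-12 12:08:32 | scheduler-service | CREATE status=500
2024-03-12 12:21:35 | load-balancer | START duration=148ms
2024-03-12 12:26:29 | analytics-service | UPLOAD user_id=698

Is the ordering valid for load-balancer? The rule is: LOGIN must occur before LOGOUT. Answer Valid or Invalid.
Valid

To validate ordering:

1. Required order: LOGIN → LOGOUT
2. Rule: LOGIN must occur before LOGOUT
3. Check actual order of events for load-balancer
4. Result: Valid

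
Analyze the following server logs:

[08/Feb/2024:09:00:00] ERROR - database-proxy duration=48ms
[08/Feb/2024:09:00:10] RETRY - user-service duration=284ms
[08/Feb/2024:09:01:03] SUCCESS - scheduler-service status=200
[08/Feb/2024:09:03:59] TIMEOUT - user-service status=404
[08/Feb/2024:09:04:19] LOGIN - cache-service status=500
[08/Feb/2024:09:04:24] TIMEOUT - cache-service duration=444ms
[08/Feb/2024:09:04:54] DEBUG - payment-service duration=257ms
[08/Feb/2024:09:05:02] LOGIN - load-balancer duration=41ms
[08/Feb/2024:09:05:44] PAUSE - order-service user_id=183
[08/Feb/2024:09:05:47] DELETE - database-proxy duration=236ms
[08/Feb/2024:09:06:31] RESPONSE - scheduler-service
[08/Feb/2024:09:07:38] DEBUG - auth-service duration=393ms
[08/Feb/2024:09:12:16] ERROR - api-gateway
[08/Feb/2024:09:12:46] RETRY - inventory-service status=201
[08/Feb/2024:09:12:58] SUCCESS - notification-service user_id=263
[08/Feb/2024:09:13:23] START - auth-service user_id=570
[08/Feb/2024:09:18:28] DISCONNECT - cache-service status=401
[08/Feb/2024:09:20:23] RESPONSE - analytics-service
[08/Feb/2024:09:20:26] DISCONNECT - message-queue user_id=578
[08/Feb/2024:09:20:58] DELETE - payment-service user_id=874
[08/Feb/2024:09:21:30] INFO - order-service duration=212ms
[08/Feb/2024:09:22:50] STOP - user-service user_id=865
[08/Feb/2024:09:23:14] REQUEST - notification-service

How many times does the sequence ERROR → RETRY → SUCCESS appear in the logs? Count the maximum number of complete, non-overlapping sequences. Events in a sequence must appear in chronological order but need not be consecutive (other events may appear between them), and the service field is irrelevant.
2

To count sequences:

1. Look for pattern: ERROR → RETRY → SUCCESS
2. Greedily scan the log in chronological order, matching each sequence element in turn (ignoring service)
3. Each time the full pattern completes, increment the count and restart matching from the next event
4. Complete non-overlapping sequences found: 2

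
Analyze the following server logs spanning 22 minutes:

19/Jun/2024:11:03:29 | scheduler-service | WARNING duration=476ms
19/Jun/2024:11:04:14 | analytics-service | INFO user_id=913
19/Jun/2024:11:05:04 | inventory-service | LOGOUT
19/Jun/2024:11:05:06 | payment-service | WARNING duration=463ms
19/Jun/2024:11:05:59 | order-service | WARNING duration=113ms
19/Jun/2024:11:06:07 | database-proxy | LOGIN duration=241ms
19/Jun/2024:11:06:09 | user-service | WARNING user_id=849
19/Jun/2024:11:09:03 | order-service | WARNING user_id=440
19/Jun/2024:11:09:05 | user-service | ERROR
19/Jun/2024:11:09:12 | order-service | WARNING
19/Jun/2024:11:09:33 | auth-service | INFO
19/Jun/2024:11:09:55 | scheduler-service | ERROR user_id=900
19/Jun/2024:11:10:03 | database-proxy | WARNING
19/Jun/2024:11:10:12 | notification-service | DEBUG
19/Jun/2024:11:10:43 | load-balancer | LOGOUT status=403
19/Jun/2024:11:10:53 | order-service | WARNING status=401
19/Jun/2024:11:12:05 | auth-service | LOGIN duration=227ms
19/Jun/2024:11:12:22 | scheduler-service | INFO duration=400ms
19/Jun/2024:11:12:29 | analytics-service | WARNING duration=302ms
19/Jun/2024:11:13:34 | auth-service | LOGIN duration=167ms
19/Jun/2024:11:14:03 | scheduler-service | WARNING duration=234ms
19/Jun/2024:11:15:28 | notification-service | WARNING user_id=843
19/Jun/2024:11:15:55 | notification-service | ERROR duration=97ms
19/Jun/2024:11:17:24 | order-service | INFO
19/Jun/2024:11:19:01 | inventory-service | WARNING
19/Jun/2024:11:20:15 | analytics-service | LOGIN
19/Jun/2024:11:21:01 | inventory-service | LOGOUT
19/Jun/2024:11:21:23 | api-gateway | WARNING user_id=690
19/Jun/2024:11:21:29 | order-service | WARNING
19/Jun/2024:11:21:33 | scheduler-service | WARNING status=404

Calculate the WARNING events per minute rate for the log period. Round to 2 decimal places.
0.68

To calculate the rate:

1. Count total WARNING events: 15
2. Total time period: 22 minutes
3. Rate = 15 / 22 = 0.68 events per minute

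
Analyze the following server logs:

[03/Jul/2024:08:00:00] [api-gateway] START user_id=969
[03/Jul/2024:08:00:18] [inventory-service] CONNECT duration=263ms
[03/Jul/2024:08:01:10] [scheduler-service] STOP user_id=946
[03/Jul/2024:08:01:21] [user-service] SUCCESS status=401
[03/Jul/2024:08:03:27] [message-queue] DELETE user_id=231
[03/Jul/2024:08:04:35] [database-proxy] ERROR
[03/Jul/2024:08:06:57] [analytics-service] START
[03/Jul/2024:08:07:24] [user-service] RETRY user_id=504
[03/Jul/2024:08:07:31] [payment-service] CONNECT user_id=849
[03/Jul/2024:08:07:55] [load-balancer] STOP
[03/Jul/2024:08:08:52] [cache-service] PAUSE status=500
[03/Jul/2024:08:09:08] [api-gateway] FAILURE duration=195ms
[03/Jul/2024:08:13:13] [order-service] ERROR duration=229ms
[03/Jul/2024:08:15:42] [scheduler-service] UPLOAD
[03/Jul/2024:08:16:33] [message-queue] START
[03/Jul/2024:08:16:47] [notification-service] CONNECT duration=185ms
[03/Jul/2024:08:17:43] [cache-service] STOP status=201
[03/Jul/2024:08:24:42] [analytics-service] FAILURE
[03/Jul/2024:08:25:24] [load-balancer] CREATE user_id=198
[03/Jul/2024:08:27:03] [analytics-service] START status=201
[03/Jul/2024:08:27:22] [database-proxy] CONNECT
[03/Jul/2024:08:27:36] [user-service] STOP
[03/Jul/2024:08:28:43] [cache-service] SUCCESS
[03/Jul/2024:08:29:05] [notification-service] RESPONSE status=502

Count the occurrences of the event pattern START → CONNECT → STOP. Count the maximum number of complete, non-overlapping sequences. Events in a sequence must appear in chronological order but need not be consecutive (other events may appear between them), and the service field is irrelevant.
4

To count sequences:

1. Look for pattern: START → CONNECT → STOP
2. Greedily scan the log in chronological order, matching each sequence element in turn (ignoring service)
3. Each time the full pattern completes, increment the count and restart matching from the next event
4. Complete non-overlapping sequences found: 4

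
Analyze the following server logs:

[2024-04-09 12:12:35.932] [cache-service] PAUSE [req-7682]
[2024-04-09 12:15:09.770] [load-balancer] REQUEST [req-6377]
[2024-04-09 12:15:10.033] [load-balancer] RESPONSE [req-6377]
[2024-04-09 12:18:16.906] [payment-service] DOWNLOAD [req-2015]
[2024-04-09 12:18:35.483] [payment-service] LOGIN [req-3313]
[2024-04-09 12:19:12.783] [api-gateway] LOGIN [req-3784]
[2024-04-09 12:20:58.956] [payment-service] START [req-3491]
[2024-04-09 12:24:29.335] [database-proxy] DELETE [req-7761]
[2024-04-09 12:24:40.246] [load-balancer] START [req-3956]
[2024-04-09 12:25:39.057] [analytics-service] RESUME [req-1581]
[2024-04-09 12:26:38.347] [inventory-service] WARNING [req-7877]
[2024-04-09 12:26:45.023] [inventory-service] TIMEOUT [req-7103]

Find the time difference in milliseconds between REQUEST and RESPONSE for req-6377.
263

To calculate latency:

1. Find REQUEST with id req-6377: 2024-04-09 12:15:09.770
2. Find RESPONSE with id req-6377: 2024-04-09 12:15:10.033
3. Latency: 2024-04-09 12:15:10.033 - 2024-04-09 12:15:09.770 = 263ms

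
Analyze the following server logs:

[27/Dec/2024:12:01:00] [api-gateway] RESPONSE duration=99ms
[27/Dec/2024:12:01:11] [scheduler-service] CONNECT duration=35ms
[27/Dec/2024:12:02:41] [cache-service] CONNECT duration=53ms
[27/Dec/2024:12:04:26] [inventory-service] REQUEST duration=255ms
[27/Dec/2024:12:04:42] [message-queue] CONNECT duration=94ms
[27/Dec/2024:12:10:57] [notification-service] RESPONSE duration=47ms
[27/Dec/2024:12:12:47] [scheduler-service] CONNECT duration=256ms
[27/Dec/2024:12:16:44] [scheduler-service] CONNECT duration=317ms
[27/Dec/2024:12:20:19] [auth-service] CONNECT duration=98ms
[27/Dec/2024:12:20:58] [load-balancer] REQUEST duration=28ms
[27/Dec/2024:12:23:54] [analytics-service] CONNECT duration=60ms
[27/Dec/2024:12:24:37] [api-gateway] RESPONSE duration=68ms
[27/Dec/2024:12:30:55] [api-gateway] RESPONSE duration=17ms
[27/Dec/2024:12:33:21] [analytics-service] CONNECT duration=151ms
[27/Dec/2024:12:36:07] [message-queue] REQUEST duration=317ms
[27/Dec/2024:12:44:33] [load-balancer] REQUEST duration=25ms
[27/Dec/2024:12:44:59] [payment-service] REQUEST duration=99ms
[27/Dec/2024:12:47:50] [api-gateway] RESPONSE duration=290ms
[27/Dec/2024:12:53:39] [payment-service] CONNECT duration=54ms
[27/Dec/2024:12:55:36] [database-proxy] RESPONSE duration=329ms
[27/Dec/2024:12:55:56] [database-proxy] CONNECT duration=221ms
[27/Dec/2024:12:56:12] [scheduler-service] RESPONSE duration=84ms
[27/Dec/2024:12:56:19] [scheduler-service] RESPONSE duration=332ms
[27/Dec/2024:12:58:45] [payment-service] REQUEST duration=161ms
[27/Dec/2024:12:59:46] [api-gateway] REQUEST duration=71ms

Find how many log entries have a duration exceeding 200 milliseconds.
8

To count timeouts:

1. Threshold: 200ms
2. Extract duration from each log entry
3. Count entries where duration > 200
4. Timeout count: 8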